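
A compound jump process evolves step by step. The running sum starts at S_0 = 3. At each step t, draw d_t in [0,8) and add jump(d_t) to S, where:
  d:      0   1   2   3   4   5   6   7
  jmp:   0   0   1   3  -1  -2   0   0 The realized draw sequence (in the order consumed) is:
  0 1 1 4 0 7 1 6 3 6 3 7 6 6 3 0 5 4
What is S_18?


t=0: S=3, d=0, jump=0, S_1=3
t=1: S=3, d=1, jump=0, S_2=3
t=2: S=3, d=1, jump=0, S_3=3
t=3: S=3, d=4, jump=-1, S_4=2
t=4: S=2, d=0, jump=0, S_5=2
t=5: S=2, d=7, jump=0, S_6=2
t=6: S=2, d=1, jump=0, S_7=2
t=7: S=2, d=6, jump=0, S_8=2
t=8: S=2, d=3, jump=3, S_9=5
t=9: S=5, d=6, jump=0, S_10=5
t=10: S=5, d=3, jump=3, S_11=8
t=11: S=8, d=7, jump=0, S_12=8
t=12: S=8, d=6, jump=0, S_13=8
t=13: S=8, d=6, jump=0, S_14=8
t=14: S=8, d=3, jump=3, S_15=11
t=15: S=11, d=0, jump=0, S_16=11
t=16: S=11, d=5, jump=-2, S_17=9
t=17: S=9, d=4, jump=-1, S_18=8

8


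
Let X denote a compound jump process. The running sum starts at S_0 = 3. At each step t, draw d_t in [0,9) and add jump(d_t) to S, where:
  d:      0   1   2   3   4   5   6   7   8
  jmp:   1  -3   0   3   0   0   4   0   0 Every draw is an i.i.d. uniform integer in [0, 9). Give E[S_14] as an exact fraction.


Outcome values over d=0..8: [1, -3, 0, 3, 0, 0, 4, 0, 0]
Σy = 5, Σy² = 35, M = 9
μ = 5/9 = 5/9,  σ² = 35/9 − (5/9)² = 290/81
E[S_14] = 3 + 14·(5/9) = 97/9

97/9


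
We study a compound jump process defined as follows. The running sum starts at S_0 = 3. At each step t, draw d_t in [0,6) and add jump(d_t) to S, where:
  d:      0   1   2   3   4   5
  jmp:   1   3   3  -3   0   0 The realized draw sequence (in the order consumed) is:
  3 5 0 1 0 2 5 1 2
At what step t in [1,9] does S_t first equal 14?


t=0: S=3, d=3, jump=-3, S_1=0
t=1: S=0, d=5, jump=0, S_2=0
t=2: S=0, d=0, jump=1, S_3=1
t=3: S=1, d=1, jump=3, S_4=4
t=4: S=4, d=0, jump=1, S_5=5
t=5: S=5, d=2, jump=3, S_6=8
t=6: S=8, d=5, jump=0, S_7=8
t=7: S=8, d=1, jump=3, S_8=11
t=8: S=11, d=2, jump=3, S_9=14

9


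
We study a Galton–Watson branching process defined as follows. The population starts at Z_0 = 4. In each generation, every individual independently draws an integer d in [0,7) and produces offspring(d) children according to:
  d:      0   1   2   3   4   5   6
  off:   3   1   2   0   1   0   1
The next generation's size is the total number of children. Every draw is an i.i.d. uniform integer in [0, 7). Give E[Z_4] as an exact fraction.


16384/2401

Outcome values over d=0..6: [3, 1, 2, 0, 1, 0, 1]
Σy = 8, Σy² = 16, M = 7
μ = 8/7 = 8/7,  σ² = 16/7 − (8/7)² = 48/49
E[Z_0] = 4
E[Z_1] = 8/7·E[Z_0] = 32/7
E[Z_2] = 8/7·E[Z_1] = 256/49
E[Z_3] = 8/7·E[Z_2] = 2048/343
E[Z_4] = 8/7·E[Z_3] = 16384/2401


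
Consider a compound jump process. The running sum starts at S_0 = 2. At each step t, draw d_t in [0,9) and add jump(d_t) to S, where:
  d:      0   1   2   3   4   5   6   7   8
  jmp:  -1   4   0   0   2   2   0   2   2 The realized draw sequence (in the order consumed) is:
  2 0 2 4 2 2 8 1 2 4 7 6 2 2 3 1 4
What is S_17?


t=0: S=2, d=2, jump=0, S_1=2
t=1: S=2, d=0, jump=-1, S_2=1
t=2: S=1, d=2, jump=0, S_3=1
t=3: S=1, d=4, jump=2, S_4=3
t=4: S=3, d=2, jump=0, S_5=3
t=5: S=3, d=2, jump=0, S_6=3
t=6: S=3, d=8, jump=2, S_7=5
t=7: S=5, d=1, jump=4, S_8=9
t=8: S=9, d=2, jump=0, S_9=9
t=9: S=9, d=4, jump=2, S_10=11
t=10: S=11, d=7, jump=2, S_11=13
t=11: S=13, d=6, jump=0, S_12=13
t=12: S=13, d=2, jump=0, S_13=13
t=13: S=13, d=2, jump=0, S_14=13
t=14: S=13, d=3, jump=0, S_15=13
t=15: S=13, d=1, jump=4, S_16=17
t=16: S=17, d=4, jump=2, S_17=19

19


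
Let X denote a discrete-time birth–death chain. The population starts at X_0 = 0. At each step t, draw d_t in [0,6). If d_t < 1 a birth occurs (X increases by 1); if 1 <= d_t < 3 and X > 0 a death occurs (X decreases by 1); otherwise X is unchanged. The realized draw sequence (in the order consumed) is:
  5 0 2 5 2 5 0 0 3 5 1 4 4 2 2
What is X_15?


t=0: X=0, d=5 → hold, X_1=0
t=1: X=0, d=0 → birth, X_2=1
t=2: X=1, d=2 → death, X_3=0
t=3: X=0, d=5 → hold, X_4=0
t=4: X=0, d=2 → hold, X_5=0
t=5: X=0, d=5 → hold, X_6=0
t=6: X=0, d=0 → birth, X_7=1
t=7: X=1, d=0 → birth, X_8=2
t=8: X=2, d=3 → hold, X_9=2
t=9: X=2, d=5 → hold, X_10=2
t=10: X=2, d=1 → death, X_11=1
t=11: X=1, d=4 → hold, X_12=1
t=12: X=1, d=4 → hold, X_13=1
t=13: X=1, d=2 → death, X_14=0
t=14: X=0, d=2 → hold, X_15=0

0


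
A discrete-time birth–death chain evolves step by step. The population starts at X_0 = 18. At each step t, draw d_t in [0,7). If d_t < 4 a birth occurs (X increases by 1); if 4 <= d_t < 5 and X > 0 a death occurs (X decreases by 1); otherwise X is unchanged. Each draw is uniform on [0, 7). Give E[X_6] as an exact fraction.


X can drop by at most 1 per step and X_0 = 18 > T = 6, so X_t >= 18 − t >= 12 > 0 for every t <= 6: the floor at 0 (the 'and X > 0' condition) never binds. Hence X_6 = X_0 + Σ_{t<6} Y_t with i.i.d. increments Y_t = y(d_t) ∈ {+1, −1, 0}.
Outcome values over d=0..6: [1, 1, 1, 1, -1, 0, 0]
Σy = 3, Σy² = 5, M = 7
μ = 3/7 = 3/7,  σ² = 5/7 − (3/7)² = 26/49
E[X_6] = 18 + 6·(3/7) = 144/7

144/7


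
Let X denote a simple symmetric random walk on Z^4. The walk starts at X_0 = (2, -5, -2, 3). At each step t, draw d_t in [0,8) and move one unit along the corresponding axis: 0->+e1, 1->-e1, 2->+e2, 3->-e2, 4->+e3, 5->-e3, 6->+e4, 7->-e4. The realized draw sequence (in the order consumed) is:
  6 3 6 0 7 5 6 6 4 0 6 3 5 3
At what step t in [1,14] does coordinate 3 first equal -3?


6

t=0: X=(2, -5, -2, 3), d=6 → +e4, X_1=(2, -5, -2, 4)
t=1: X=(2, -5, -2, 4), d=3 → -e2, X_2=(2, -6, -2, 4)
t=2: X=(2, -6, -2, 4), d=6 → +e4, X_3=(2, -6, -2, 5)
t=3: X=(2, -6, -2, 5), d=0 → +e1, X_4=(3, -6, -2, 5)
t=4: X=(3, -6, -2, 5), d=7 → -e4, X_5=(3, -6, -2, 4)
t=5: X=(3, -6, -2, 4), d=5 → -e3, X_6=(3, -6, -3, 4)
t=6: X=(3, -6, -3, 4), d=6 → +e4, X_7=(3, -6, -3, 5)
t=7: X=(3, -6, -3, 5), d=6 → +e4, X_8=(3, -6, -3, 6)
t=8: X=(3, -6, -3, 6), d=4 → +e3, X_9=(3, -6, -2, 6)
t=9: X=(3, -6, -2, 6), d=0 → +e1, X_10=(4, -6, -2, 6)
t=10: X=(4, -6, -2, 6), d=6 → +e4, X_11=(4, -6, -2, 7)
t=11: X=(4, -6, -2, 7), d=3 → -e2, X_12=(4, -7, -2, 7)
t=12: X=(4, -7, -2, 7), d=5 → -e3, X_13=(4, -7, -3, 7)
t=13: X=(4, -7, -3, 7), d=3 → -e2, X_14=(4, -8, -3, 7)


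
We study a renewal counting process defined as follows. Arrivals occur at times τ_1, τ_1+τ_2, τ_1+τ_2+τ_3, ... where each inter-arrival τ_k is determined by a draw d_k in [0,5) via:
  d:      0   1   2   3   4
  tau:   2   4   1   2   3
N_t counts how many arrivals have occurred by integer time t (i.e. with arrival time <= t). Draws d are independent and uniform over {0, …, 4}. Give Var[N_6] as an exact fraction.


Inter-arrival values over d=0..4: [2, 4, 1, 2, 3]
Each d has probability 1/5, so the pmf of τ is: f(1) = 1/5, f(2) = 2/5, f(3) = 1/5, f(4) = 1/5
Let p_n(j) = P(N_n = j), with p_0 = [1]. Condition on τ_1: p_n(0) = P(τ > n), and for j >= 1, p_n(j) = Σ_{k<=n} f(k)·p_{n−k}(j−1)
p_1 = [4/5, 1/5]  (j = 0..1)
p_2 = [2/5, 14/25, 1/25]  (j = 0..2)
p_3 = [1/5, 3/5, 24/125, 1/125]  (j = 0..3)
p_4 = [0, 14/25, 48/125, 34/625, 1/625]  (j = 0..4)
p_5 = [0, 8/25, 63/125, 101/625, 44/3125, 1/3125]  (j = 0..5)
p_6 = [0, 3/25, 13/25, 188/625, 174/3125, 54/15625, 1/15625]  (j = 0..6)
E[N_6] = Σ j·p_6(j) = 35981/15625;  E[N_6²] = Σ j²·p_6(j) = 91981/15625
Var[N_6] = 91981/15625 − (35981/15625)² = 142570764/244140625

142570764/244140625


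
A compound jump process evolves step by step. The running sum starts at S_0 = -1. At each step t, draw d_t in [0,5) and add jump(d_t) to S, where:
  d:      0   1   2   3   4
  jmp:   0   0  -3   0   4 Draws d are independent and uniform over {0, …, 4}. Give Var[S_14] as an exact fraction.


1736/25

Outcome values over d=0..4: [0, 0, -3, 0, 4]
Σy = 1, Σy² = 25, M = 5
μ = 1/5 = 1/5,  σ² = 25/5 − (1/5)² = 124/25
Independent increments: Var[S_14] = 14·σ² = 14·(124/25) = 1736/25


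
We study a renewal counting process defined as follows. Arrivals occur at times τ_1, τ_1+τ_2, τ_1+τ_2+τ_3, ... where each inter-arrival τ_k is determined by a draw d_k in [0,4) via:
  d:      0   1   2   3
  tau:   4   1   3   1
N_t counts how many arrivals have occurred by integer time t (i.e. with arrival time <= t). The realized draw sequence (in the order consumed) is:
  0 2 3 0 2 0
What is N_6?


draw d_1=0: τ_1=4, arrival time A_1=4
draw d_2=2: τ_2=3, arrival time A_2=7
draw d_3=3: τ_3=1, arrival time A_3=8
draw d_4=0: τ_4=4, arrival time A_4=12
draw d_5=2: τ_5=3, arrival time A_5=15
draw d_6=0: τ_6=4, arrival time A_6=19
N_t over t=0..6: 0:0 1:0 2:0 3:0 4:1 5:1 6:1

1


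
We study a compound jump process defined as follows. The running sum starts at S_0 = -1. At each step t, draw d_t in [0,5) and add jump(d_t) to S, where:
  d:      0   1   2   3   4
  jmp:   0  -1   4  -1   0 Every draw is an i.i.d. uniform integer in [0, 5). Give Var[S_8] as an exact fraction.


Outcome values over d=0..4: [0, -1, 4, -1, 0]
Σy = 2, Σy² = 18, M = 5
μ = 2/5 = 2/5,  σ² = 18/5 − (2/5)² = 86/25
Independent increments: Var[S_8] = 8·σ² = 8·(86/25) = 688/25

688/25


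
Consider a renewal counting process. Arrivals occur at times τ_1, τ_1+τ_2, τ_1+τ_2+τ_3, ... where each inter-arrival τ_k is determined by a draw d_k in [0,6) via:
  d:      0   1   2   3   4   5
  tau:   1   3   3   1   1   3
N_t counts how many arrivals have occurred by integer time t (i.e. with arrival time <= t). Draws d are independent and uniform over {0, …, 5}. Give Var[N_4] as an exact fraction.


143/256

Inter-arrival values over d=0..5: [1, 3, 3, 1, 1, 3]
Each d has probability 1/6, so the pmf of τ is: f(1) = 1/2, f(3) = 1/2
Let p_n(j) = P(N_n = j), with p_0 = [1]. Condition on τ_1: p_n(0) = P(τ > n), and for j >= 1, p_n(j) = Σ_{k<=n} f(k)·p_{n−k}(j−1)
p_1 = [1/2, 1/2]  (j = 0..1)
p_2 = [1/2, 1/4, 1/4]  (j = 0..2)
p_3 = [0, 3/4, 1/8, 1/8]  (j = 0..3)
p_4 = [0, 1/4, 5/8, 1/16, 1/16]  (j = 0..4)
E[N_4] = Σ j·p_4(j) = 31/16;  E[N_4²] = Σ j²·p_4(j) = 69/16
Var[N_4] = 69/16 − (31/16)² = 143/256


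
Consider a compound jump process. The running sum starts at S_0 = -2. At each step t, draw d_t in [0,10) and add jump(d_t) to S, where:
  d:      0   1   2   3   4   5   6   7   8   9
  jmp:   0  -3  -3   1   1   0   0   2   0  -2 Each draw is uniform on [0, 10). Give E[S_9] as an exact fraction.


Outcome values over d=0..9: [0, -3, -3, 1, 1, 0, 0, 2, 0, -2]
Σy = -4, Σy² = 28, M = 10
μ = -4/10 = -2/5,  σ² = 28/10 − (-2/5)² = 66/25
E[S_9] = -2 + 9·(-2/5) = -28/5

-28/5


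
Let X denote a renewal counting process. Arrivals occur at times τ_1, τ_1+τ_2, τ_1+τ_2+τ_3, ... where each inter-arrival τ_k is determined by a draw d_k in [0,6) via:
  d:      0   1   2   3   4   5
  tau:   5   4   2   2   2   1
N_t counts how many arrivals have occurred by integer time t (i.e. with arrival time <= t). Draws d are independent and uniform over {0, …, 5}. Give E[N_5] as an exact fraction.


Inter-arrival values over d=0..5: [5, 4, 2, 2, 2, 1]
Each d has probability 1/6, so the pmf of τ is: f(1) = 1/6, f(2) = 1/2, f(4) = 1/6, f(5) = 1/6
Renewal equation for m(n) = E[N_n]: condition on τ_1 = k (if k <= n, one arrival plus a fresh copy on the remaining n−k steps): m(n) = F(n) + Σ_{k<=n} f(k)·m(n−k), where F(n) = P(τ <= n) and m(0) = 0
m(1) = F(1) = 1/6
m(2) = F(2) + f(1)·m(1) = 2/3 + 1/6·1/6 = 25/36
m(3) = F(3) + f(1)·m(2) + f(2)·m(1) = 2/3 + 1/6·25/36 + 1/2·1/6 = 187/216
m(4) = F(4) + f(1)·m(3) + f(2)·m(2) = 5/6 + 1/6·187/216 + 1/2·25/36 = 1717/1296
m(5) = F(5) + f(1)·m(4) + f(2)·m(3) + f(4)·m(1) = 1 + 1/6·1717/1296 + 1/2·187/216 + 1/6·1/6 = 13075/7776
E[N_5] = m(5) = 13075/7776

13075/7776


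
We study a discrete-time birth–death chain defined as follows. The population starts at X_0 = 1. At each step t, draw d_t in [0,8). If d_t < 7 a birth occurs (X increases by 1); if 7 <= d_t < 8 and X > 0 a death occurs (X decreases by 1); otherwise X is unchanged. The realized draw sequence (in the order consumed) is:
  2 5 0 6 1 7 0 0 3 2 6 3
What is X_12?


11

t=0: X=1, d=2 → birth, X_1=2
t=1: X=2, d=5 → birth, X_2=3
t=2: X=3, d=0 → birth, X_3=4
t=3: X=4, d=6 → birth, X_4=5
t=4: X=5, d=1 → birth, X_5=6
t=5: X=6, d=7 → death, X_6=5
t=6: X=5, d=0 → birth, X_7=6
t=7: X=6, d=0 → birth, X_8=7
t=8: X=7, d=3 → birth, X_9=8
t=9: X=8, d=2 → birth, X_10=9
t=10: X=9, d=6 → birth, X_11=10
t=11: X=10, d=3 → birth, X_12=11


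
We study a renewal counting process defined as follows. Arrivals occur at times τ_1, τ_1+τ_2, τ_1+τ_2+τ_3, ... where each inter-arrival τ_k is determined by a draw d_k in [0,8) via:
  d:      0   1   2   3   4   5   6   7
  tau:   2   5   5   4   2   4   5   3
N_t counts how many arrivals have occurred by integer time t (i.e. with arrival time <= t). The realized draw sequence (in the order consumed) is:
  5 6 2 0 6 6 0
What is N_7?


1

draw d_1=5: τ_1=4, arrival time A_1=4
draw d_2=6: τ_2=5, arrival time A_2=9
draw d_3=2: τ_3=5, arrival time A_3=14
draw d_4=0: τ_4=2, arrival time A_4=16
draw d_5=6: τ_5=5, arrival time A_5=21
draw d_6=6: τ_6=5, arrival time A_6=26
draw d_7=0: τ_7=2, arrival time A_7=28
N_t over t=0..7: 0:0 1:0 2:0 3:0 4:1 5:1 6:1 7:1


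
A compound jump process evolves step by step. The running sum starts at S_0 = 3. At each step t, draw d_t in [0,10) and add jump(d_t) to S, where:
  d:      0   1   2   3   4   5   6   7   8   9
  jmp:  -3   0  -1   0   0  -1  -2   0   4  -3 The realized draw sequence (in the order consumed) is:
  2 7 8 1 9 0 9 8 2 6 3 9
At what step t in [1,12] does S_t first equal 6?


3

t=0: S=3, d=2, jump=-1, S_1=2
t=1: S=2, d=7, jump=0, S_2=2
t=2: S=2, d=8, jump=4, S_3=6
t=3: S=6, d=1, jump=0, S_4=6
t=4: S=6, d=9, jump=-3, S_5=3
t=5: S=3, d=0, jump=-3, S_6=0
t=6: S=0, d=9, jump=-3, S_7=-3
t=7: S=-3, d=8, jump=4, S_8=1
t=8: S=1, d=2, jump=-1, S_9=0
t=9: S=0, d=6, jump=-2, S_10=-2
t=10: S=-2, d=3, jump=0, S_11=-2
t=11: S=-2, d=9, jump=-3, S_12=-5


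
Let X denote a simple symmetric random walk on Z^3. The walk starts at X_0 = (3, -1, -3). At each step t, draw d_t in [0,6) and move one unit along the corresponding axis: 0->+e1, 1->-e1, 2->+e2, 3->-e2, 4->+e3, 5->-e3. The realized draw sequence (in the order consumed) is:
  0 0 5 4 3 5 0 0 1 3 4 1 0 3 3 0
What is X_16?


(7, -5, -3)

t=0: X=(3, -1, -3), d=0 → +e1, X_1=(4, -1, -3)
t=1: X=(4, -1, -3), d=0 → +e1, X_2=(5, -1, -3)
t=2: X=(5, -1, -3), d=5 → -e3, X_3=(5, -1, -4)
t=3: X=(5, -1, -4), d=4 → +e3, X_4=(5, -1, -3)
t=4: X=(5, -1, -3), d=3 → -e2, X_5=(5, -2, -3)
t=5: X=(5, -2, -3), d=5 → -e3, X_6=(5, -2, -4)
t=6: X=(5, -2, -4), d=0 → +e1, X_7=(6, -2, -4)
t=7: X=(6, -2, -4), d=0 → +e1, X_8=(7, -2, -4)
t=8: X=(7, -2, -4), d=1 → -e1, X_9=(6, -2, -4)
t=9: X=(6, -2, -4), d=3 → -e2, X_10=(6, -3, -4)
t=10: X=(6, -3, -4), d=4 → +e3, X_11=(6, -3, -3)
t=11: X=(6, -3, -3), d=1 → -e1, X_12=(5, -3, -3)
t=12: X=(5, -3, -3), d=0 → +e1, X_13=(6, -3, -3)
t=13: X=(6, -3, -3), d=3 → -e2, X_14=(6, -4, -3)
t=14: X=(6, -4, -3), d=3 → -e2, X_15=(6, -5, -3)
t=15: X=(6, -5, -3), d=0 → +e1, X_16=(7, -5, -3)


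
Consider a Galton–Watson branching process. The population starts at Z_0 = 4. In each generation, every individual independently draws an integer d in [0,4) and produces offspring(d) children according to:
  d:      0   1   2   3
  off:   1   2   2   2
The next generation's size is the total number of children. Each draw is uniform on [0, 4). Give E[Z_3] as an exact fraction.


Outcome values over d=0..3: [1, 2, 2, 2]
Σy = 7, Σy² = 13, M = 4
μ = 7/4 = 7/4,  σ² = 13/4 − (7/4)² = 3/16
E[Z_0] = 4
E[Z_1] = 7/4·E[Z_0] = 7
E[Z_2] = 7/4·E[Z_1] = 49/4
E[Z_3] = 7/4·E[Z_2] = 343/16

343/16


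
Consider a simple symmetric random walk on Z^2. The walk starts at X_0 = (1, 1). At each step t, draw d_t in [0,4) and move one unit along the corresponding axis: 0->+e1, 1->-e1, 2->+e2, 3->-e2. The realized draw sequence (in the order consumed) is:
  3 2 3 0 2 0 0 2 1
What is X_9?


t=0: X=(1, 1), d=3 → -e2, X_1=(1, 0)
t=1: X=(1, 0), d=2 → +e2, X_2=(1, 1)
t=2: X=(1, 1), d=3 → -e2, X_3=(1, 0)
t=3: X=(1, 0), d=0 → +e1, X_4=(2, 0)
t=4: X=(2, 0), d=2 → +e2, X_5=(2, 1)
t=5: X=(2, 1), d=0 → +e1, X_6=(3, 1)
t=6: X=(3, 1), d=0 → +e1, X_7=(4, 1)
t=7: X=(4, 1), d=2 → +e2, X_8=(4, 2)
t=8: X=(4, 2), d=1 → -e1, X_9=(3, 2)

(3, 2)


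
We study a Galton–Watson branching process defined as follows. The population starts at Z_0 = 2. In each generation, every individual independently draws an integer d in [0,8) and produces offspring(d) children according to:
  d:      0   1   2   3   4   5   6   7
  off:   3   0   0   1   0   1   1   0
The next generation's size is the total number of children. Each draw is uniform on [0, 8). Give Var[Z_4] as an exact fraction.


70875/32768

Outcome values over d=0..7: [3, 0, 0, 1, 0, 1, 1, 0]
Σy = 6, Σy² = 12, M = 8
μ = 6/8 = 3/4,  σ² = 12/8 − (3/4)² = 15/16
V_0 = 0, E_0 = 2
V_1 = 15/16·E_0 + (3/4)²·V_0 = 15/8;  E_1 = 3/2
V_2 = 15/16·E_1 + (3/4)²·V_1 = 315/128;  E_2 = 9/8
V_3 = 15/16·E_2 + (3/4)²·V_2 = 4995/2048;  E_3 = 27/32
V_4 = 15/16·E_3 + (3/4)²·V_3 = 70875/32768;  E_4 = 81/128


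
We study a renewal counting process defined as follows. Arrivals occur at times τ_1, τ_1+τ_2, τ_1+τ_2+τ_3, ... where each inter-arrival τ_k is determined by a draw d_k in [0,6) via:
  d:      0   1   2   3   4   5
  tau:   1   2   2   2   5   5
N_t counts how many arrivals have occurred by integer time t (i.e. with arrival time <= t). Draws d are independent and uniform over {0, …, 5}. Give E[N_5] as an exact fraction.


12643/7776

Inter-arrival values over d=0..5: [1, 2, 2, 2, 5, 5]
Each d has probability 1/6, so the pmf of τ is: f(1) = 1/6, f(2) = 1/2, f(5) = 1/3
Renewal equation for m(n) = E[N_n]: condition on τ_1 = k (if k <= n, one arrival plus a fresh copy on the remaining n−k steps): m(n) = F(n) + Σ_{k<=n} f(k)·m(n−k), where F(n) = P(τ <= n) and m(0) = 0
m(1) = F(1) = 1/6
m(2) = F(2) + f(1)·m(1) = 2/3 + 1/6·1/6 = 25/36
m(3) = F(3) + f(1)·m(2) + f(2)·m(1) = 2/3 + 1/6·25/36 + 1/2·1/6 = 187/216
m(4) = F(4) + f(1)·m(3) + f(2)·m(2) = 2/3 + 1/6·187/216 + 1/2·25/36 = 1501/1296
m(5) = F(5) + f(1)·m(4) + f(2)·m(3) = 1 + 1/6·1501/1296 + 1/2·187/216 = 12643/7776
E[N_5] = m(5) = 12643/7776


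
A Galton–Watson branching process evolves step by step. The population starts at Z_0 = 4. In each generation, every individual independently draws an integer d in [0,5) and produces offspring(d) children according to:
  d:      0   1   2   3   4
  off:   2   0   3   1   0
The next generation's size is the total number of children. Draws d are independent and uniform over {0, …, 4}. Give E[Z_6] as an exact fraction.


186624/15625

Outcome values over d=0..4: [2, 0, 3, 1, 0]
Σy = 6, Σy² = 14, M = 5
μ = 6/5 = 6/5,  σ² = 14/5 − (6/5)² = 34/25
E[Z_0] = 4
E[Z_1] = 6/5·E[Z_0] = 24/5
E[Z_2] = 6/5·E[Z_1] = 144/25
E[Z_3] = 6/5·E[Z_2] = 864/125
E[Z_4] = 6/5·E[Z_3] = 5184/625
E[Z_5] = 6/5·E[Z_4] = 31104/3125
E[Z_6] = 6/5·E[Z_5] = 186624/15625


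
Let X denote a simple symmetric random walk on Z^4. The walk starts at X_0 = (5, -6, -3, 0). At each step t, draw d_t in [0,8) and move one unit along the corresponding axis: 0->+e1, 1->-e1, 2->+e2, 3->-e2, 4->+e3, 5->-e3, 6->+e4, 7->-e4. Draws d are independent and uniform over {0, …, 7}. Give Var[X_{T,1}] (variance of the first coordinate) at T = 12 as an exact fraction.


3

Outcome values over d=0..7: [1, -1, 0, 0, 0, 0, 0, 0]
Σy = 0, Σy² = 2, M = 8
μ = 0/8 = 0,  σ² = 2/8 − (0)² = 1/4
Independent increments: Var[X_12] = 12·σ² = 12·(1/4) = 3


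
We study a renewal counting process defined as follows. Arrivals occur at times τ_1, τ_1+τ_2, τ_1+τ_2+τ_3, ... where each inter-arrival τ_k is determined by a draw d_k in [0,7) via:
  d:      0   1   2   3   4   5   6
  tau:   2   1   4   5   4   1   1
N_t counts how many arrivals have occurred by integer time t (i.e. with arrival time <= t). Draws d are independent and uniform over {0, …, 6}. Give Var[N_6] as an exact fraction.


Inter-arrival values over d=0..6: [2, 1, 4, 5, 4, 1, 1]
Each d has probability 1/7, so the pmf of τ is: f(1) = 3/7, f(2) = 1/7, f(4) = 2/7, f(5) = 1/7
Let p_n(j) = P(N_n = j), with p_0 = [1]. Condition on τ_1: p_n(0) = P(τ > n), and for j >= 1, p_n(j) = Σ_{k<=n} f(k)·p_{n−k}(j−1)
p_1 = [4/7, 3/7]  (j = 0..1)
p_2 = [3/7, 19/49, 9/49]  (j = 0..2)
p_3 = [3/7, 13/49, 78/343, 27/343]  (j = 0..3)
p_4 = [1/7, 26/49, 58/343, 297/2401, 81/2401]  (j = 0..4)
p_5 = [0, 3/7, 19/49, 36/343, 1080/16807, 243/16807]  (j = 0..5)
p_6 = [0, 11/49, 148/343, 583/2401, 1053/16807, 3807/117649, 729/117649]  (j = 0..6)
E[N_6] = Σ j·p_6(j) = 266533/117649;  E[N_6²] = Σ j²·p_6(j) = 725925/117649
Var[N_6] = 725925/117649 − (266533/117649)² = 14364510236/13841287201

14364510236/13841287201


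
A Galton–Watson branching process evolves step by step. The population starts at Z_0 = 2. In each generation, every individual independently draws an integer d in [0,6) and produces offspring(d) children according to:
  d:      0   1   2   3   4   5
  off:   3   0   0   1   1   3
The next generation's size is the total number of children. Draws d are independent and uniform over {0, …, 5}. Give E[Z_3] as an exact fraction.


128/27

Outcome values over d=0..5: [3, 0, 0, 1, 1, 3]
Σy = 8, Σy² = 20, M = 6
μ = 8/6 = 4/3,  σ² = 20/6 − (4/3)² = 14/9
E[Z_0] = 2
E[Z_1] = 4/3·E[Z_0] = 8/3
E[Z_2] = 4/3·E[Z_1] = 32/9
E[Z_3] = 4/3·E[Z_2] = 128/27


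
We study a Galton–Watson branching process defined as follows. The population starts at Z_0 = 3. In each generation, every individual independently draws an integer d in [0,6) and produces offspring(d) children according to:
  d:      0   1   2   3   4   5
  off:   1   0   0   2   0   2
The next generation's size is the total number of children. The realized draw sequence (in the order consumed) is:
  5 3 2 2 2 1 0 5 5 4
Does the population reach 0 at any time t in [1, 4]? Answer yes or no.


no

gen 0: Z_0=3, draws=[5, 3, 2], offspring=[2, 2, 0], Z_1=4
gen 1: Z_1=4, draws=[2, 2, 1, 0], offspring=[0, 0, 0, 1], Z_2=1
gen 2: Z_2=1, draws=[5], offspring=[2], Z_3=2
gen 3: Z_3=2, draws=[5, 4], offspring=[2, 0], Z_4=2


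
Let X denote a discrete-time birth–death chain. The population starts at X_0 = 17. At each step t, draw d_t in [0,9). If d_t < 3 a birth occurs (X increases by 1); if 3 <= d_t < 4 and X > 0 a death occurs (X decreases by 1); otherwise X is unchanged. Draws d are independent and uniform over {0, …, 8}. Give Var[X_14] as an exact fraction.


448/81

X can drop by at most 1 per step and X_0 = 17 > T = 14, so X_t >= 17 − t >= 3 > 0 for every t <= 14: the floor at 0 (the 'and X > 0' condition) never binds. Hence X_14 = X_0 + Σ_{t<14} Y_t with i.i.d. increments Y_t = y(d_t) ∈ {+1, −1, 0}.
Outcome values over d=0..8: [1, 1, 1, -1, 0, 0, 0, 0, 0]
Σy = 2, Σy² = 4, M = 9
μ = 2/9 = 2/9,  σ² = 4/9 − (2/9)² = 32/81
Independent increments: Var[X_14] = 14·σ² = 14·(32/81) = 448/81


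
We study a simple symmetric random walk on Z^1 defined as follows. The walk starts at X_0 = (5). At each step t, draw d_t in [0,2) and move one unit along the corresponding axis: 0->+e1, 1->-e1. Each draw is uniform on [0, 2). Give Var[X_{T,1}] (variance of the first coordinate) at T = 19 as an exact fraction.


19

Outcome values over d=0..1: [1, -1]
Σy = 0, Σy² = 2, M = 2
μ = 0/2 = 0,  σ² = 2/2 − (0)² = 1
Independent increments: Var[X_19] = 19·σ² = 19·(1) = 19


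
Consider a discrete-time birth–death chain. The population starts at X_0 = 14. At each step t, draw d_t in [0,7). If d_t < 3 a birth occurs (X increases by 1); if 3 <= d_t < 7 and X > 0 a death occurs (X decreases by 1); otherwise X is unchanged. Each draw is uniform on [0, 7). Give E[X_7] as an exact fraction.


X can drop by at most 1 per step and X_0 = 14 > T = 7, so X_t >= 14 − t >= 7 > 0 for every t <= 7: the floor at 0 (the 'and X > 0' condition) never binds. Hence X_7 = X_0 + Σ_{t<7} Y_t with i.i.d. increments Y_t = y(d_t) ∈ {+1, −1, 0}.
Outcome values over d=0..6: [1, 1, 1, -1, -1, -1, -1]
Σy = -1, Σy² = 7, M = 7
μ = -1/7 = -1/7,  σ² = 7/7 − (-1/7)² = 48/49
E[X_7] = 14 + 7·(-1/7) = 13

13


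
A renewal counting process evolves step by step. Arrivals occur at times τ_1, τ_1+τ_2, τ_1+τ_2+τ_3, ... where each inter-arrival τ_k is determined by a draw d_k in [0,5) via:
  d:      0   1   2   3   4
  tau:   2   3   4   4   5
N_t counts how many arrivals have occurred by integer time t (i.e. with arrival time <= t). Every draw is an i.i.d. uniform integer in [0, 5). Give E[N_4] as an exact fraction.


Inter-arrival values over d=0..4: [2, 3, 4, 4, 5]
Each d has probability 1/5, so the pmf of τ is: f(2) = 1/5, f(3) = 1/5, f(4) = 2/5, f(5) = 1/5
Renewal equation for m(n) = E[N_n]: condition on τ_1 = k (if k <= n, one arrival plus a fresh copy on the remaining n−k steps): m(n) = F(n) + Σ_{k<=n} f(k)·m(n−k), where F(n) = P(τ <= n) and m(0) = 0
m(1) = F(1) = 0
m(2) = F(2) = 1/5
m(3) = F(3) = 2/5
m(4) = F(4) + f(2)·m(2) = 4/5 + 1/5·1/5 = 21/25
E[N_4] = m(4) = 21/25

21/25


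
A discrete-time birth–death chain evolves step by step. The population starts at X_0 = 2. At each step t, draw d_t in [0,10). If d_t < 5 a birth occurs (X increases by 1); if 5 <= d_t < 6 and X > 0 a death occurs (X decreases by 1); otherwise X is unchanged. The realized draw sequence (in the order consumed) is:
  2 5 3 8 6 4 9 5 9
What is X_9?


3

t=0: X=2, d=2 → birth, X_1=3
t=1: X=3, d=5 → death, X_2=2
t=2: X=2, d=3 → birth, X_3=3
t=3: X=3, d=8 → hold, X_4=3
t=4: X=3, d=6 → hold, X_5=3
t=5: X=3, d=4 → birth, X_6=4
t=6: X=4, d=9 → hold, X_7=4
t=7: X=4, d=5 → death, X_8=3
t=8: X=3, d=9 → hold, X_9=3


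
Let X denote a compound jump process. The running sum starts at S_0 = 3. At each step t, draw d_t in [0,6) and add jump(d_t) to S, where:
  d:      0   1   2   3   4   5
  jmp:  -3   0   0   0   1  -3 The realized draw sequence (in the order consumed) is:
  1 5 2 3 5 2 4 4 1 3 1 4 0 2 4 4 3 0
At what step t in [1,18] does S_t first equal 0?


t=0: S=3, d=1, jump=0, S_1=3
t=1: S=3, d=5, jump=-3, S_2=0
t=2: S=0, d=2, jump=0, S_3=0
t=3: S=0, d=3, jump=0, S_4=0
t=4: S=0, d=5, jump=-3, S_5=-3
t=5: S=-3, d=2, jump=0, S_6=-3
t=6: S=-3, d=4, jump=1, S_7=-2
t=7: S=-2, d=4, jump=1, S_8=-1
t=8: S=-1, d=1, jump=0, S_9=-1
t=9: S=-1, d=3, jump=0, S_10=-1
t=10: S=-1, d=1, jump=0, S_11=-1
t=11: S=-1, d=4, jump=1, S_12=0
t=12: S=0, d=0, jump=-3, S_13=-3
t=13: S=-3, d=2, jump=0, S_14=-3
t=14: S=-3, d=4, jump=1, S_15=-2
t=15: S=-2, d=4, jump=1, S_16=-1
t=16: S=-1, d=3, jump=0, S_17=-1
t=17: S=-1, d=0, jump=-3, S_18=-4

2


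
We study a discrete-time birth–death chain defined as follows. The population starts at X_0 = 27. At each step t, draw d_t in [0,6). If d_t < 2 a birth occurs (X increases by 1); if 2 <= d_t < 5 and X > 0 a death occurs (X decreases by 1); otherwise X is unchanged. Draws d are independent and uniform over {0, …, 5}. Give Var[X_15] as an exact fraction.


145/12

X can drop by at most 1 per step and X_0 = 27 > T = 15, so X_t >= 27 − t >= 12 > 0 for every t <= 15: the floor at 0 (the 'and X > 0' condition) never binds. Hence X_15 = X_0 + Σ_{t<15} Y_t with i.i.d. increments Y_t = y(d_t) ∈ {+1, −1, 0}.
Outcome values over d=0..5: [1, 1, -1, -1, -1, 0]
Σy = -1, Σy² = 5, M = 6
μ = -1/6 = -1/6,  σ² = 5/6 − (-1/6)² = 29/36
Independent increments: Var[X_15] = 15·σ² = 15·(29/36) = 145/12


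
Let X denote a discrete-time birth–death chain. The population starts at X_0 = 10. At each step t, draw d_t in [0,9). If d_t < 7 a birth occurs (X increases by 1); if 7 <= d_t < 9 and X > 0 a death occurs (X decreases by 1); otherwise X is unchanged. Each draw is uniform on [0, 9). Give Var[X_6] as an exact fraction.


112/27

X can drop by at most 1 per step and X_0 = 10 > T = 6, so X_t >= 10 − t >= 4 > 0 for every t <= 6: the floor at 0 (the 'and X > 0' condition) never binds. Hence X_6 = X_0 + Σ_{t<6} Y_t with i.i.d. increments Y_t = y(d_t) ∈ {+1, −1, 0}.
Outcome values over d=0..8: [1, 1, 1, 1, 1, 1, 1, -1, -1]
Σy = 5, Σy² = 9, M = 9
μ = 5/9 = 5/9,  σ² = 9/9 − (5/9)² = 56/81
Independent increments: Var[X_6] = 6·σ² = 6·(56/81) = 112/27


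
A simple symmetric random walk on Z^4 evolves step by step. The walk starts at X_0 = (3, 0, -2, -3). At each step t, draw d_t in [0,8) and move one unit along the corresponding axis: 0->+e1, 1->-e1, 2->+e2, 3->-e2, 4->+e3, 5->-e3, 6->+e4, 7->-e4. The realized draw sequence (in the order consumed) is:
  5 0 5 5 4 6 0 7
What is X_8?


(5, 0, -4, -3)

t=0: X=(3, 0, -2, -3), d=5 → -e3, X_1=(3, 0, -3, -3)
t=1: X=(3, 0, -3, -3), d=0 → +e1, X_2=(4, 0, -3, -3)
t=2: X=(4, 0, -3, -3), d=5 → -e3, X_3=(4, 0, -4, -3)
t=3: X=(4, 0, -4, -3), d=5 → -e3, X_4=(4, 0, -5, -3)
t=4: X=(4, 0, -5, -3), d=4 → +e3, X_5=(4, 0, -4, -3)
t=5: X=(4, 0, -4, -3), d=6 → +e4, X_6=(4, 0, -4, -2)
t=6: X=(4, 0, -4, -2), d=0 → +e1, X_7=(5, 0, -4, -2)
t=7: X=(5, 0, -4, -2), d=7 → -e4, X_8=(5, 0, -4, -3)


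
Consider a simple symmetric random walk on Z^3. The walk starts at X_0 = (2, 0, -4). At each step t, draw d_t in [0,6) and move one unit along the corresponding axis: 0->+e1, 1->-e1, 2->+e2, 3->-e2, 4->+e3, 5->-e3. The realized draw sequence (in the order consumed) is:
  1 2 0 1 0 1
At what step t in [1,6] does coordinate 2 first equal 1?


2

t=0: X=(2, 0, -4), d=1 → -e1, X_1=(1, 0, -4)
t=1: X=(1, 0, -4), d=2 → +e2, X_2=(1, 1, -4)
t=2: X=(1, 1, -4), d=0 → +e1, X_3=(2, 1, -4)
t=3: X=(2, 1, -4), d=1 → -e1, X_4=(1, 1, -4)
t=4: X=(1, 1, -4), d=0 → +e1, X_5=(2, 1, -4)
t=5: X=(2, 1, -4), d=1 → -e1, X_6=(1, 1, -4)


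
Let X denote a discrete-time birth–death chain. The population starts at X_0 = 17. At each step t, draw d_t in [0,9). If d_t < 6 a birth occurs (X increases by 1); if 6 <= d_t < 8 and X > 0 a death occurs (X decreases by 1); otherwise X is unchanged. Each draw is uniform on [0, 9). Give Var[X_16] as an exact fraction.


896/81

X can drop by at most 1 per step and X_0 = 17 > T = 16, so X_t >= 17 − t >= 1 > 0 for every t <= 16: the floor at 0 (the 'and X > 0' condition) never binds. Hence X_16 = X_0 + Σ_{t<16} Y_t with i.i.d. increments Y_t = y(d_t) ∈ {+1, −1, 0}.
Outcome values over d=0..8: [1, 1, 1, 1, 1, 1, -1, -1, 0]
Σy = 4, Σy² = 8, M = 9
μ = 4/9 = 4/9,  σ² = 8/9 − (4/9)² = 56/81
Independent increments: Var[X_16] = 16·σ² = 16·(56/81) = 896/81


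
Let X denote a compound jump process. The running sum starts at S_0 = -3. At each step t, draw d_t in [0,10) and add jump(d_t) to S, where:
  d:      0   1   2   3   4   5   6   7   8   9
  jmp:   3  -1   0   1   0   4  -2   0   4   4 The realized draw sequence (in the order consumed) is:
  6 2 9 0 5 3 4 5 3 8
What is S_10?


t=0: S=-3, d=6, jump=-2, S_1=-5
t=1: S=-5, d=2, jump=0, S_2=-5
t=2: S=-5, d=9, jump=4, S_3=-1
t=3: S=-1, d=0, jump=3, S_4=2
t=4: S=2, d=5, jump=4, S_5=6
t=5: S=6, d=3, jump=1, S_6=7
t=6: S=7, d=4, jump=0, S_7=7
t=7: S=7, d=5, jump=4, S_8=11
t=8: S=11, d=3, jump=1, S_9=12
t=9: S=12, d=8, jump=4, S_10=16

16


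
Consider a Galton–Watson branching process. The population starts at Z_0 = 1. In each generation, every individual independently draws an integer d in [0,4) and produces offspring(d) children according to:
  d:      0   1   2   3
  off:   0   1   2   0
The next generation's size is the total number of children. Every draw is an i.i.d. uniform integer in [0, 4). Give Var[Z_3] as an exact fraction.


3663/4096

Outcome values over d=0..3: [0, 1, 2, 0]
Σy = 3, Σy² = 5, M = 4
μ = 3/4 = 3/4,  σ² = 5/4 − (3/4)² = 11/16
V_0 = 0, E_0 = 1
V_1 = 11/16·E_0 + (3/4)²·V_0 = 11/16;  E_1 = 3/4
V_2 = 11/16·E_1 + (3/4)²·V_1 = 231/256;  E_2 = 9/16
V_3 = 11/16·E_2 + (3/4)²·V_2 = 3663/4096;  E_3 = 27/64


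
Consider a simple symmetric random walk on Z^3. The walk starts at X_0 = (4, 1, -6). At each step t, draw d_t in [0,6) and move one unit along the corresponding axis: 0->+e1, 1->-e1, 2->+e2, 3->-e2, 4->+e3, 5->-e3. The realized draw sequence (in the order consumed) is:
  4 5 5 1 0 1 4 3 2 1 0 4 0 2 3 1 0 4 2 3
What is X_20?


t=0: X=(4, 1, -6), d=4 → +e3, X_1=(4, 1, -5)
t=1: X=(4, 1, -5), d=5 → -e3, X_2=(4, 1, -6)
t=2: X=(4, 1, -6), d=5 → -e3, X_3=(4, 1, -7)
t=3: X=(4, 1, -7), d=1 → -e1, X_4=(3, 1, -7)
t=4: X=(3, 1, -7), d=0 → +e1, X_5=(4, 1, -7)
t=5: X=(4, 1, -7), d=1 → -e1, X_6=(3, 1, -7)
t=6: X=(3, 1, -7), d=4 → +e3, X_7=(3, 1, -6)
t=7: X=(3, 1, -6), d=3 → -e2, X_8=(3, 0, -6)
t=8: X=(3, 0, -6), d=2 → +e2, X_9=(3, 1, -6)
t=9: X=(3, 1, -6), d=1 → -e1, X_10=(2, 1, -6)
t=10: X=(2, 1, -6), d=0 → +e1, X_11=(3, 1, -6)
t=11: X=(3, 1, -6), d=4 → +e3, X_12=(3, 1, -5)
t=12: X=(3, 1, -5), d=0 → +e1, X_13=(4, 1, -5)
t=13: X=(4, 1, -5), d=2 → +e2, X_14=(4, 2, -5)
t=14: X=(4, 2, -5), d=3 → -e2, X_15=(4, 1, -5)
t=15: X=(4, 1, -5), d=1 → -e1, X_16=(3, 1, -5)
t=16: X=(3, 1, -5), d=0 → +e1, X_17=(4, 1, -5)
t=17: X=(4, 1, -5), d=4 → +e3, X_18=(4, 1, -4)
t=18: X=(4, 1, -4), d=2 → +e2, X_19=(4, 2, -4)
t=19: X=(4, 2, -4), d=3 → -e2, X_20=(4, 1, -4)

(4, 1, -4)


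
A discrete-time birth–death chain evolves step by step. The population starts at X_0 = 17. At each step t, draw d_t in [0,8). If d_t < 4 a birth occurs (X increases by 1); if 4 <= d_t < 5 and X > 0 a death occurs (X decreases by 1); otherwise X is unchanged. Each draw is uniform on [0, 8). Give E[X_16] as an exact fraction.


23

X can drop by at most 1 per step and X_0 = 17 > T = 16, so X_t >= 17 − t >= 1 > 0 for every t <= 16: the floor at 0 (the 'and X > 0' condition) never binds. Hence X_16 = X_0 + Σ_{t<16} Y_t with i.i.d. increments Y_t = y(d_t) ∈ {+1, −1, 0}.
Outcome values over d=0..7: [1, 1, 1, 1, -1, 0, 0, 0]
Σy = 3, Σy² = 5, M = 8
μ = 3/8 = 3/8,  σ² = 5/8 − (3/8)² = 31/64
E[X_16] = 17 + 16·(3/8) = 23


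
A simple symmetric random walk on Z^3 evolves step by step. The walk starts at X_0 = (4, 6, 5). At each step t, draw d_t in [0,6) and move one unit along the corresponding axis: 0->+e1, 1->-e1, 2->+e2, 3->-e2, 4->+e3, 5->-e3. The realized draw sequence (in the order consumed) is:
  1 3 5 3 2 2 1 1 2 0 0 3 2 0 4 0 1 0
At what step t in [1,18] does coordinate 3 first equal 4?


3

t=0: X=(4, 6, 5), d=1 → -e1, X_1=(3, 6, 5)
t=1: X=(3, 6, 5), d=3 → -e2, X_2=(3, 5, 5)
t=2: X=(3, 5, 5), d=5 → -e3, X_3=(3, 5, 4)
t=3: X=(3, 5, 4), d=3 → -e2, X_4=(3, 4, 4)
t=4: X=(3, 4, 4), d=2 → +e2, X_5=(3, 5, 4)
t=5: X=(3, 5, 4), d=2 → +e2, X_6=(3, 6, 4)
t=6: X=(3, 6, 4), d=1 → -e1, X_7=(2, 6, 4)
t=7: X=(2, 6, 4), d=1 → -e1, X_8=(1, 6, 4)
t=8: X=(1, 6, 4), d=2 → +e2, X_9=(1, 7, 4)
t=9: X=(1, 7, 4), d=0 → +e1, X_10=(2, 7, 4)
t=10: X=(2, 7, 4), d=0 → +e1, X_11=(3, 7, 4)
t=11: X=(3, 7, 4), d=3 → -e2, X_12=(3, 6, 4)
t=12: X=(3, 6, 4), d=2 → +e2, X_13=(3, 7, 4)
t=13: X=(3, 7, 4), d=0 → +e1, X_14=(4, 7, 4)
t=14: X=(4, 7, 4), d=4 → +e3, X_15=(4, 7, 5)
t=15: X=(4, 7, 5), d=0 → +e1, X_16=(5, 7, 5)
t=16: X=(5, 7, 5), d=1 → -e1, X_17=(4, 7, 5)
t=17: X=(4, 7, 5), d=0 → +e1, X_18=(5, 7, 5)


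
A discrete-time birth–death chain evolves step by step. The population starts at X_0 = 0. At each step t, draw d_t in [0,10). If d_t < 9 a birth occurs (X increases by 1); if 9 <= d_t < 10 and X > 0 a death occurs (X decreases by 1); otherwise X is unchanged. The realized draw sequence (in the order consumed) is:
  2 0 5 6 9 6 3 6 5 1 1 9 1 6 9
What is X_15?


t=0: X=0, d=2 → birth, X_1=1
t=1: X=1, d=0 → birth, X_2=2
t=2: X=2, d=5 → birth, X_3=3
t=3: X=3, d=6 → birth, X_4=4
t=4: X=4, d=9 → death, X_5=3
t=5: X=3, d=6 → birth, X_6=4
t=6: X=4, d=3 → birth, X_7=5
t=7: X=5, d=6 → birth, X_8=6
t=8: X=6, d=5 → birth, X_9=7
t=9: X=7, d=1 → birth, X_10=8
t=10: X=8, d=1 → birth, X_11=9
t=11: X=9, d=9 → death, X_12=8
t=12: X=8, d=1 → birth, X_13=9
t=13: X=9, d=6 → birth, X_14=10
t=14: X=10, d=9 → death, X_15=9

9


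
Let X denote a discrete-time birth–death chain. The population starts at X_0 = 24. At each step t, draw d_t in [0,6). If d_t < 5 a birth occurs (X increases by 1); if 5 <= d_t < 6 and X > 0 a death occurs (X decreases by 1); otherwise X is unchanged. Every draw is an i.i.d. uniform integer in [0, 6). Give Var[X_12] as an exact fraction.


X can drop by at most 1 per step and X_0 = 24 > T = 12, so X_t >= 24 − t >= 12 > 0 for every t <= 12: the floor at 0 (the 'and X > 0' condition) never binds. Hence X_12 = X_0 + Σ_{t<12} Y_t with i.i.d. increments Y_t = y(d_t) ∈ {+1, −1, 0}.
Outcome values over d=0..5: [1, 1, 1, 1, 1, -1]
Σy = 4, Σy² = 6, M = 6
μ = 4/6 = 2/3,  σ² = 6/6 − (2/3)² = 5/9
Independent increments: Var[X_12] = 12·σ² = 12·(5/9) = 20/3

20/3


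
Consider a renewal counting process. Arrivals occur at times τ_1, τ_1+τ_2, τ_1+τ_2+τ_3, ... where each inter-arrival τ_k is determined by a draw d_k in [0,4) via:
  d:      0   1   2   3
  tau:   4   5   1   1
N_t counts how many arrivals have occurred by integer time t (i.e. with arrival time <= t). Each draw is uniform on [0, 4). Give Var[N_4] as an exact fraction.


Inter-arrival values over d=0..3: [4, 5, 1, 1]
Each d has probability 1/4, so the pmf of τ is: f(1) = 1/2, f(4) = 1/4, f(5) = 1/4
Let p_n(j) = P(N_n = j), with p_0 = [1]. Condition on τ_1: p_n(0) = P(τ > n), and for j >= 1, p_n(j) = Σ_{k<=n} f(k)·p_{n−k}(j−1)
p_1 = [1/2, 1/2]  (j = 0..1)
p_2 = [1/2, 1/4, 1/4]  (j = 0..2)
p_3 = [1/2, 1/4, 1/8, 1/8]  (j = 0..3)
p_4 = [1/4, 1/2, 1/8, 1/16, 1/16]  (j = 0..4)
E[N_4] = Σ j·p_4(j) = 19/16;  E[N_4²] = Σ j²·p_4(j) = 41/16
Var[N_4] = 41/16 − (19/16)² = 295/256

295/256


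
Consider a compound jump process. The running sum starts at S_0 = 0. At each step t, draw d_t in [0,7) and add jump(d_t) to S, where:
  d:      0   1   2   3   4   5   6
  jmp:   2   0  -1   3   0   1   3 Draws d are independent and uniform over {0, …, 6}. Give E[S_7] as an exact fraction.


8

Outcome values over d=0..6: [2, 0, -1, 3, 0, 1, 3]
Σy = 8, Σy² = 24, M = 7
μ = 8/7 = 8/7,  σ² = 24/7 − (8/7)² = 104/49
E[S_7] = 0 + 7·(8/7) = 8


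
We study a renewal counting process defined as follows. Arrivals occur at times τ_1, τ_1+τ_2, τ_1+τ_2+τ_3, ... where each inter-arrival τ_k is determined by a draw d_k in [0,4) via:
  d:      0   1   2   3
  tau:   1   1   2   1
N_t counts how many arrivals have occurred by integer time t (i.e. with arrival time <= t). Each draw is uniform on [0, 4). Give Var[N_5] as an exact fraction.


570735/1048576

Inter-arrival values over d=0..3: [1, 1, 2, 1]
Each d has probability 1/4, so the pmf of τ is: f(1) = 3/4, f(2) = 1/4
Let p_n(j) = P(N_n = j), with p_0 = [1]. Condition on τ_1: p_n(0) = P(τ > n), and for j >= 1, p_n(j) = Σ_{k<=n} f(k)·p_{n−k}(j−1)
p_1 = [1/4, 3/4]  (j = 0..1)
p_2 = [0, 7/16, 9/16]  (j = 0..2)
p_3 = [0, 1/16, 33/64, 27/64]  (j = 0..3)
p_4 = [0, 0, 5/32, 135/256, 81/256]  (j = 0..4)
p_5 = [0, 0, 1/64, 63/256, 513/1024, 243/1024]  (j = 0..5)
E[N_5] = Σ j·p_5(j) = 4055/1024;  E[N_5²] = Σ j²·p_5(j) = 16615/1024
Var[N_5] = 16615/1024 − (4055/1024)² = 570735/1048576


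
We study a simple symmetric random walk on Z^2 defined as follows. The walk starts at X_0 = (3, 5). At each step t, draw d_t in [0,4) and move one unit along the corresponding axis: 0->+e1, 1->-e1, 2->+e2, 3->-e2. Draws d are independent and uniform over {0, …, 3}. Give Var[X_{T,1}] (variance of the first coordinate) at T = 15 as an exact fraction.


Outcome values over d=0..3: [1, -1, 0, 0]
Σy = 0, Σy² = 2, M = 4
μ = 0/4 = 0,  σ² = 2/4 − (0)² = 1/2
Independent increments: Var[X_15] = 15·σ² = 15·(1/2) = 15/2

15/2


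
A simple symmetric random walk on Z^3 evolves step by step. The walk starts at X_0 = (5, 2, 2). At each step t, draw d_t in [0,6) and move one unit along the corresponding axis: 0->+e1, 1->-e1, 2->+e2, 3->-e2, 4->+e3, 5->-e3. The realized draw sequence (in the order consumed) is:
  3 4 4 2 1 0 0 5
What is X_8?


t=0: X=(5, 2, 2), d=3 → -e2, X_1=(5, 1, 2)
t=1: X=(5, 1, 2), d=4 → +e3, X_2=(5, 1, 3)
t=2: X=(5, 1, 3), d=4 → +e3, X_3=(5, 1, 4)
t=3: X=(5, 1, 4), d=2 → +e2, X_4=(5, 2, 4)
t=4: X=(5, 2, 4), d=1 → -e1, X_5=(4, 2, 4)
t=5: X=(4, 2, 4), d=0 → +e1, X_6=(5, 2, 4)
t=6: X=(5, 2, 4), d=0 → +e1, X_7=(6, 2, 4)
t=7: X=(6, 2, 4), d=5 → -e3, X_8=(6, 2, 3)

(6, 2, 3)
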